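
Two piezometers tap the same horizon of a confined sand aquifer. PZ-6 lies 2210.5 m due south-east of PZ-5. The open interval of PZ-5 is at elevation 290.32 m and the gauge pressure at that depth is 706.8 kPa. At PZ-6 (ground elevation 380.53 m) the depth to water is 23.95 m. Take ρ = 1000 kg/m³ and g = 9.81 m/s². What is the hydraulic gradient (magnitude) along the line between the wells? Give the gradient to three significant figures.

i ≈ 0.00262

Pressure head at PZ-5: ψ = P/(ρg) = 706.8×1000 / (1000 × 9.81) = 72.05 m.
Total head at PZ-5: h = z + ψ = 290.32 + 72.05 = 362.37 m.
Total head at PZ-6: h = 380.53 − 23.95 = 356.58 m.
Head difference: h(PZ-5) − h(PZ-6) = 362.37 − 356.58 = 5.79 m.
Hydraulic gradient: i = |Δh| / L = 5.79 / 2210.5 = 0.00262.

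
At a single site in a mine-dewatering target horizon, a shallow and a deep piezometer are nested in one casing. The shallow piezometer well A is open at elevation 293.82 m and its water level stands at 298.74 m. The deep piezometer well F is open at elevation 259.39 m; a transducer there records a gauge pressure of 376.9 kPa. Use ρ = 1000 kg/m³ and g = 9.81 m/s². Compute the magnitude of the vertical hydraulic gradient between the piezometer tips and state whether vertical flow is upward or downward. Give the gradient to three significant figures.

|i_v| ≈ 0.0270; vertical flow is downward

Total head at well A: h = 298.74 m (water level in the standpipe).
Pressure head at well F: ψ = P/(ρg) = 376.9×1000 / (1000 × 9.81) = 38.42 m.
Total head at well F: h = z + ψ = 259.39 + 38.42 = 297.81 m.
Δh = h(well A) − h(well F) = 298.74 − 297.81 = 0.93 m.
Vertical separation Δz = 293.82 − 259.39 = 34.43 m.
|i_v| = |Δh| / Δz = 0.93 / 34.43 = 0.0270.
Head is higher in the shallow piezometer, so vertical flow is downward (recharge condition).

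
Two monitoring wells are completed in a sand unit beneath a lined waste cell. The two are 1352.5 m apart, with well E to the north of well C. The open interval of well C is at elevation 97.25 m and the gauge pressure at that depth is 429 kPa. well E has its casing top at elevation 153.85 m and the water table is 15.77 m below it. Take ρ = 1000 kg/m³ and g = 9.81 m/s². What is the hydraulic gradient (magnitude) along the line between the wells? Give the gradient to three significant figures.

Pressure head at well C: ψ = P/(ρg) = 429×1000 / (1000 × 9.81) = 43.73 m.
Total head at well C: h = z + ψ = 97.25 + 43.73 = 140.98 m.
Total head at well E: h = 153.85 − 15.77 = 138.08 m.
Head difference: h(well C) − h(well E) = 140.98 − 138.08 = 2.90 m.
Hydraulic gradient: i = |Δh| / L = 2.90 / 1352.5 = 0.00214.

i ≈ 0.00214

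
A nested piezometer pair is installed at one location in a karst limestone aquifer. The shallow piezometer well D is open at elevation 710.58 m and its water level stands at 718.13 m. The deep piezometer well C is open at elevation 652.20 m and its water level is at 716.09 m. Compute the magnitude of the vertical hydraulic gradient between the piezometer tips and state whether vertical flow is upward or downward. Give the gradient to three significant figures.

|i_v| ≈ 0.0349; vertical flow is downward

Total head at well D: h = 718.13 m (water level in the standpipe).
Total head at well C: h = 716.09 m.
Δh = h(well D) − h(well C) = 718.13 − 716.09 = 2.04 m.
Vertical separation Δz = 710.58 − 652.20 = 58.38 m.
|i_v| = |Δh| / Δz = 2.04 / 58.38 = 0.0349.
Head is higher in the shallow piezometer, so vertical flow is downward (recharge condition).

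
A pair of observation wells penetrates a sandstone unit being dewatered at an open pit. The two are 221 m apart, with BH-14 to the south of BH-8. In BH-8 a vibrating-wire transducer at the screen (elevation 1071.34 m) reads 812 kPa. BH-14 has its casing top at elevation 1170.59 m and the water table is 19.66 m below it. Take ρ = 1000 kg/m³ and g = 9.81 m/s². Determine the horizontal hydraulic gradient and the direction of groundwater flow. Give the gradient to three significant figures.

i ≈ 0.0144; groundwater flows toward the south

Pressure head at BH-8: ψ = P/(ρg) = 812×1000 / (1000 × 9.81) = 82.77 m.
Total head at BH-8: h = z + ψ = 1071.34 + 82.77 = 1154.11 m.
Total head at BH-14: h = 1170.59 − 19.66 = 1150.93 m.
Head difference: h(BH-8) − h(BH-14) = 1154.11 − 1150.93 = 3.18 m.
Hydraulic gradient: i = |Δh| / L = 3.18 / 221 = 0.0144.
Flow is from higher to lower head: from BH-8 toward BH-14, i.e. toward the south.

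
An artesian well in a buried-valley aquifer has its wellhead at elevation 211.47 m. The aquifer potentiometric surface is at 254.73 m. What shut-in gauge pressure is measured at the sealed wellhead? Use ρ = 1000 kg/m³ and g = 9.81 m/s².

P ≈ 424 kPa

Head above the cap: Δh = 254.73 − 211.47 = 43.26 m.
P = ρgΔh = 1000 × 9.81 × 43.26 = 424381 Pa ≈ 424 kPa.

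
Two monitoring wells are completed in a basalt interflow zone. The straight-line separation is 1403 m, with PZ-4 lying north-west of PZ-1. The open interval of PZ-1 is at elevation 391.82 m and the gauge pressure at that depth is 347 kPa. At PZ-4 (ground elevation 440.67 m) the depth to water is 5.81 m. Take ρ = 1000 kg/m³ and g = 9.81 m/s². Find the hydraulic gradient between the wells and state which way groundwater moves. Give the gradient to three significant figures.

Pressure head at PZ-1: ψ = P/(ρg) = 347×1000 / (1000 × 9.81) = 35.37 m.
Total head at PZ-1: h = z + ψ = 391.82 + 35.37 = 427.19 m.
Total head at PZ-4: h = 440.67 − 5.81 = 434.86 m.
Head difference: h(PZ-1) − h(PZ-4) = 427.19 − 434.86 = -7.67 m.
Hydraulic gradient: i = |Δh| / L = 7.67 / 1403 = 0.00547.
Flow is from higher to lower head: from PZ-4 toward PZ-1, i.e. toward the south-east.

i ≈ 0.00547; groundwater flows toward the south-east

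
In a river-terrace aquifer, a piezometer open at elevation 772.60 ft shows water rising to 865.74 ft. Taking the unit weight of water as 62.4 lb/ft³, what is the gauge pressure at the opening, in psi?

Pressure head ψ = h − z = 865.74 − 772.60 = 93.14 ft.
P = γ·ψ / 144 = 62.4 × 93.14 / 144 = 40.4 psi.

P ≈ 40.4 psi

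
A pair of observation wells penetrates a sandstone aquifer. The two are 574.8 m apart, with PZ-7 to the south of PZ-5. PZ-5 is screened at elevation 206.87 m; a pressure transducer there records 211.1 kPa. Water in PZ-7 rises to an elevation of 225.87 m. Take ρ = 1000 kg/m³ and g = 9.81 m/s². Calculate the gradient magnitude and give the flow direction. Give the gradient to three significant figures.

Pressure head at PZ-5: ψ = P/(ρg) = 211.1×1000 / (1000 × 9.81) = 21.52 m.
Total head at PZ-5: h = z + ψ = 206.87 + 21.52 = 228.39 m.
Total head at PZ-7: h = 225.87 m (water level in the piezometer is the total head).
Head difference: h(PZ-5) − h(PZ-7) = 228.39 − 225.87 = 2.52 m.
Hydraulic gradient: i = |Δh| / L = 2.52 / 574.8 = 0.00438.
Flow is from higher to lower head: from PZ-5 toward PZ-7, i.e. toward the south.

i ≈ 0.00438; groundwater flows toward the south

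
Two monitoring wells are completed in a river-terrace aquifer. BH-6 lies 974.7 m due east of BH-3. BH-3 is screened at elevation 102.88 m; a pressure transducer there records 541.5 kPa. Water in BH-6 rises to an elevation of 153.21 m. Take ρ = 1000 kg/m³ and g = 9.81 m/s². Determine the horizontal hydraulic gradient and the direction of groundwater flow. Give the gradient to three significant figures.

i ≈ 0.00500; groundwater flows toward the east

Pressure head at BH-3: ψ = P/(ρg) = 541.5×1000 / (1000 × 9.81) = 55.20 m.
Total head at BH-3: h = z + ψ = 102.88 + 55.20 = 158.08 m.
Total head at BH-6: h = 153.21 m (water level in the piezometer is the total head).
Head difference: h(BH-3) − h(BH-6) = 158.08 − 153.21 = 4.87 m.
Hydraulic gradient: i = |Δh| / L = 4.87 / 974.7 = 0.00500.
Flow is from higher to lower head: from BH-3 toward BH-6, i.e. toward the east.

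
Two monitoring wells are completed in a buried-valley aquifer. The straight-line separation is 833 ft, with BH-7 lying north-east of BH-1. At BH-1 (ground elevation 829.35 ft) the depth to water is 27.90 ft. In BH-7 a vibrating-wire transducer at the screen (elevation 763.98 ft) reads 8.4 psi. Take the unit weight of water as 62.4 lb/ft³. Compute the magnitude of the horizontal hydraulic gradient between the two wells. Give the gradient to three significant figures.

Total head at BH-1: h = 829.35 − 27.90 = 801.45 ft.
Pressure head at BH-7: ψ = 144·P/γ = 144 × 8.4 / 62.4 = 19.38 ft.
Total head at BH-7: h = z + ψ = 763.98 + 19.38 = 783.36 ft.
Head difference: h(BH-1) − h(BH-7) = 801.45 − 783.36 = 18.09 ft.
Hydraulic gradient: i = |Δh| / L = 18.09 / 833 = 0.0217.

i ≈ 0.0217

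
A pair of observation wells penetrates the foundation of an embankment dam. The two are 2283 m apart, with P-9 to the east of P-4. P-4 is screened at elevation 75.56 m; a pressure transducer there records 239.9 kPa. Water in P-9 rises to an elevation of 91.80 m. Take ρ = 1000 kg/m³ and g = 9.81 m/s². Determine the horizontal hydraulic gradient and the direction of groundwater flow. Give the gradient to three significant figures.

Pressure head at P-4: ψ = P/(ρg) = 239.9×1000 / (1000 × 9.81) = 24.45 m.
Total head at P-4: h = z + ψ = 75.56 + 24.45 = 100.01 m.
Total head at P-9: h = 91.80 m (water level in the piezometer is the total head).
Head difference: h(P-4) − h(P-9) = 100.01 − 91.80 = 8.21 m.
Hydraulic gradient: i = |Δh| / L = 8.21 / 2283 = 0.00360.
Flow is from higher to lower head: from P-4 toward P-9, i.e. toward the east.

i ≈ 0.00360; groundwater flows toward the east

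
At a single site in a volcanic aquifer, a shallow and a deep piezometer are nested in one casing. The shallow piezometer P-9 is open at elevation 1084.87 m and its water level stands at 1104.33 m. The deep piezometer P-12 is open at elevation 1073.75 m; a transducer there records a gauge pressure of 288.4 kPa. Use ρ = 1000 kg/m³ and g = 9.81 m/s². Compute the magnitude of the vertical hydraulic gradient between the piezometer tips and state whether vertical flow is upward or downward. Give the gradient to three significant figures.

|i_v| ≈ 0.106; vertical flow is downward

Total head at P-9: h = 1104.33 m (water level in the standpipe).
Pressure head at P-12: ψ = P/(ρg) = 288.4×1000 / (1000 × 9.81) = 29.40 m.
Total head at P-12: h = z + ψ = 1073.75 + 29.40 = 1103.15 m.
Δh = h(P-9) − h(P-12) = 1104.33 − 1103.15 = 1.18 m.
Vertical separation Δz = 1084.87 − 1073.75 = 11.12 m.
|i_v| = |Δh| / Δz = 1.18 / 11.12 = 0.106.
Head is higher in the shallow piezometer, so vertical flow is downward (recharge condition).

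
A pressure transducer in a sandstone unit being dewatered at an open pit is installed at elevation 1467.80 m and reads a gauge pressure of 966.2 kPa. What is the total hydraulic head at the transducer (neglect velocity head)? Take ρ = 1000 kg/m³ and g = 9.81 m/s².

h ≈ 1566.29 m

ψ = P/(ρg) = 966.2×1000 / (1000 × 9.81) = 98.49 m.
h = z + ψ = 1467.80 + 98.49 = 1566.29 m.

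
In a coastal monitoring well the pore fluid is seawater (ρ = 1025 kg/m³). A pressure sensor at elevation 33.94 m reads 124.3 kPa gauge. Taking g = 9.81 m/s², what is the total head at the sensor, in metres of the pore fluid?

ψ = P/(ρg) = 124.3×1000 / (1025 × 9.81) = 12.36 m.
h = z + ψ = 33.94 + 12.36 = 46.30 m.

h ≈ 46.30 m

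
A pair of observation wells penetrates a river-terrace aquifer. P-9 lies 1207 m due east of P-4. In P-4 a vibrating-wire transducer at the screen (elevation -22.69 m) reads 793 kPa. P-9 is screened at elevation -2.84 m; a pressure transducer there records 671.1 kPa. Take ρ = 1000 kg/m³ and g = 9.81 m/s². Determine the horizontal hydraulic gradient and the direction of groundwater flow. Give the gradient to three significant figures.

i ≈ 0.00615; groundwater flows toward the west

Pressure head at P-4: ψ = P/(ρg) = 793×1000 / (1000 × 9.81) = 80.84 m.
Total head at P-4: h = z + ψ = -22.69 + 80.84 = 58.15 m.
Pressure head at P-9: ψ = P/(ρg) = 671.1×1000 / (1000 × 9.81) = 68.41 m.
Total head at P-9: h = z + ψ = -2.84 + 68.41 = 65.57 m.
Head difference: h(P-4) − h(P-9) = 58.15 − 65.57 = -7.42 m.
Hydraulic gradient: i = |Δh| / L = 7.42 / 1207 = 0.00615.
Flow is from higher to lower head: from P-9 toward P-4, i.e. toward the west.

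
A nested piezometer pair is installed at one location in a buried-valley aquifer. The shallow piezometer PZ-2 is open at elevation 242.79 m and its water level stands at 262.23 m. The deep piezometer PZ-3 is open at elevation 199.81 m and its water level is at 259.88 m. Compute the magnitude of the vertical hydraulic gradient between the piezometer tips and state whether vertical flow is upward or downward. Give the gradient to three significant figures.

Total head at PZ-2: h = 262.23 m (water level in the standpipe).
Total head at PZ-3: h = 259.88 m.
Δh = h(PZ-2) − h(PZ-3) = 262.23 − 259.88 = 2.35 m.
Vertical separation Δz = 242.79 − 199.81 = 42.98 m.
|i_v| = |Δh| / Δz = 2.35 / 42.98 = 0.0547.
Head is higher in the shallow piezometer, so vertical flow is downward (recharge condition).

|i_v| ≈ 0.0547; vertical flow is downward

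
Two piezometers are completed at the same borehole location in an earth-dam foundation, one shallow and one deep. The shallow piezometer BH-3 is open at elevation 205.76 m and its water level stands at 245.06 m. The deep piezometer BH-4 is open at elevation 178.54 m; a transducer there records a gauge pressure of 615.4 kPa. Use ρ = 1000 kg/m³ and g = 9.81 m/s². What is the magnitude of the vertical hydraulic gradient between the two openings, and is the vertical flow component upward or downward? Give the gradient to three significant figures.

|i_v| ≈ 0.139; vertical flow is downward

Total head at BH-3: h = 245.06 m (water level in the standpipe).
Pressure head at BH-4: ψ = P/(ρg) = 615.4×1000 / (1000 × 9.81) = 62.73 m.
Total head at BH-4: h = z + ψ = 178.54 + 62.73 = 241.27 m.
Δh = h(BH-3) − h(BH-4) = 245.06 − 241.27 = 3.79 m.
Vertical separation Δz = 205.76 − 178.54 = 27.22 m.
|i_v| = |Δh| / Δz = 3.79 / 27.22 = 0.139.
Head is higher in the shallow piezometer, so vertical flow is downward (recharge condition).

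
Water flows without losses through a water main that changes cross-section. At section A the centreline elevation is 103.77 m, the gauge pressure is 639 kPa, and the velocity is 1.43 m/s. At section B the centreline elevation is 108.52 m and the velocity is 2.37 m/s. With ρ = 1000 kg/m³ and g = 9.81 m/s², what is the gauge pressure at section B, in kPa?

P₂ ≈ 591 kPa

Pressure head at A: ψ₁ = P₁/(ρg) = 639×1000 / (1000 × 9.81) = 65.14 m.
Velocity heads: v₁²/2g = 1.43²/19.62 = 0.104 m; v₂²/2g = 2.37²/19.62 = 0.286 m.
Total head H = z₁ + ψ₁ + v₁²/2g = 103.77 + 65.14 + 0.104 = 169.01 m.
ψ₂ = H − z₂ − v₂²/2g = 169.01 − 108.52 − 0.286 = 60.20 m.
P₂ = ρgψ₂ = 1000 × 9.81 × 60.20 ≈ 591 kPa.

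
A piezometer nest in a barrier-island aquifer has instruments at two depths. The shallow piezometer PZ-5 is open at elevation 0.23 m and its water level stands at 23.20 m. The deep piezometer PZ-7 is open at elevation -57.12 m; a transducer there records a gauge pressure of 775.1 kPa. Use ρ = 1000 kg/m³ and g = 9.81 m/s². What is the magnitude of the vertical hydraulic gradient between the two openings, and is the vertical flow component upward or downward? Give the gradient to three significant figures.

|i_v| ≈ 0.0228; vertical flow is downward

Total head at PZ-5: h = 23.20 m (water level in the standpipe).
Pressure head at PZ-7: ψ = P/(ρg) = 775.1×1000 / (1000 × 9.81) = 79.01 m.
Total head at PZ-7: h = z + ψ = -57.12 + 79.01 = 21.89 m.
Δh = h(PZ-5) − h(PZ-7) = 23.20 − 21.89 = 1.31 m.
Vertical separation Δz = 0.23 − (-57.12) = 57.35 m.
|i_v| = |Δh| / Δz = 1.31 / 57.35 = 0.0228.
Head is higher in the shallow piezometer, so vertical flow is downward (recharge condition).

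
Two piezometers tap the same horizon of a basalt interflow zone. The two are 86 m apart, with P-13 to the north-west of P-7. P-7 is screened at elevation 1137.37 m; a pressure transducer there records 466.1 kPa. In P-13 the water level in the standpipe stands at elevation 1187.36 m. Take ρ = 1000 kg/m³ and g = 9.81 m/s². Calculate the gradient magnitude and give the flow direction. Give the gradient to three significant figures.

i ≈ 0.0288; groundwater flows toward the south-east

Pressure head at P-7: ψ = P/(ρg) = 466.1×1000 / (1000 × 9.81) = 47.51 m.
Total head at P-7: h = z + ψ = 1137.37 + 47.51 = 1184.88 m.
Total head at P-13: h = 1187.36 m (water level in the piezometer is the total head).
Head difference: h(P-7) − h(P-13) = 1184.88 − 1187.36 = -2.48 m.
Hydraulic gradient: i = |Δh| / L = 2.48 / 86 = 0.0288.
Flow is from higher to lower head: from P-13 toward P-7, i.e. toward the south-east.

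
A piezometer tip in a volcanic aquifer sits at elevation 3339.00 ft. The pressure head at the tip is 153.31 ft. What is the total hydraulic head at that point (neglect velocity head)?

h ≈ 3492.31 ft

h = z + ψ = 3339.00 + 153.31 = 3492.31 ft.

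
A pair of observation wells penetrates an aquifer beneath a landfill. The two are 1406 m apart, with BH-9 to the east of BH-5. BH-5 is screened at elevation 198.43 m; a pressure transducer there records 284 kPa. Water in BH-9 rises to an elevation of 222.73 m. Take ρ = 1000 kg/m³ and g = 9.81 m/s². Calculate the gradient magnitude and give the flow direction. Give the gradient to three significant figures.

Pressure head at BH-5: ψ = P/(ρg) = 284×1000 / (1000 × 9.81) = 28.95 m.
Total head at BH-5: h = z + ψ = 198.43 + 28.95 = 227.38 m.
Total head at BH-9: h = 222.73 m (water level in the piezometer is the total head).
Head difference: h(BH-5) − h(BH-9) = 227.38 − 222.73 = 4.65 m.
Hydraulic gradient: i = |Δh| / L = 4.65 / 1406 = 0.00331.
Flow is from higher to lower head: from BH-5 toward BH-9, i.e. toward the east.

i ≈ 0.00331; groundwater flows toward the east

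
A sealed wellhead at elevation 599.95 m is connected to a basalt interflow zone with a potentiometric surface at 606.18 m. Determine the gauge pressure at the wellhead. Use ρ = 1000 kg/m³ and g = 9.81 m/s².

P ≈ 61.1 kPa

Head above the cap: Δh = 606.18 − 599.95 = 6.23 m.
P = ρgΔh = 1000 × 9.81 × 6.23 = 61116 Pa ≈ 61.1 kPa.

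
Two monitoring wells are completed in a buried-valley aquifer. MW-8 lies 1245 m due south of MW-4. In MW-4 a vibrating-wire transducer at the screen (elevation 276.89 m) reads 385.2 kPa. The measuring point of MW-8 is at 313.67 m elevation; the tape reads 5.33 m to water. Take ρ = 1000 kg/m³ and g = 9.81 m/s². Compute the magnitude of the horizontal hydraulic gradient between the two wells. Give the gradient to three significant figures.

Pressure head at MW-4: ψ = P/(ρg) = 385.2×1000 / (1000 × 9.81) = 39.27 m.
Total head at MW-4: h = z + ψ = 276.89 + 39.27 = 316.16 m.
Total head at MW-8: h = 313.67 − 5.33 = 308.34 m.
Head difference: h(MW-4) − h(MW-8) = 316.16 − 308.34 = 7.82 m.
Hydraulic gradient: i = |Δh| / L = 7.82 / 1245 = 0.00628.

i ≈ 0.00628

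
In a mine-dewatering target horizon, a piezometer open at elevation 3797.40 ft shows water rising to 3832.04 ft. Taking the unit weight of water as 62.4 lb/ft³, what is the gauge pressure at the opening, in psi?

P ≈ 15.0 psi

Pressure head ψ = h − z = 3832.04 − 3797.40 = 34.64 ft.
P = γ·ψ / 144 = 62.4 × 34.64 / 144 = 15.0 psi.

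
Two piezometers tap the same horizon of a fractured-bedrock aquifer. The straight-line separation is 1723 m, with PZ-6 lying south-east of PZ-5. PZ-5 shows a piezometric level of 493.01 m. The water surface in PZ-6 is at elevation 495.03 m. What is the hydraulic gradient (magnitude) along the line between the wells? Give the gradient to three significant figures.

Total head at PZ-5: h = 493.01 m (water level in the piezometer is the total head).
Total head at PZ-6: h = 495.03 m (water level in the piezometer is the total head).
Head difference: h(PZ-5) − h(PZ-6) = 493.01 − 495.03 = -2.02 m.
Hydraulic gradient: i = |Δh| / L = 2.02 / 1723 = 0.00117.

i ≈ 0.00117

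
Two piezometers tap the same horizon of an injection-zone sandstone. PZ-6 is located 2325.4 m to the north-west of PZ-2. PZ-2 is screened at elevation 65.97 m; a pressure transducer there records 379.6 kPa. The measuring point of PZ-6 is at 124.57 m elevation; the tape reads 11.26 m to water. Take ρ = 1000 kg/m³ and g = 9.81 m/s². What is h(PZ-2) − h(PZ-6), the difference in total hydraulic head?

Δh ≈ -8.64 m

Pressure head at PZ-2: ψ = P/(ρg) = 379.6×1000 / (1000 × 9.81) = 38.70 m.
Total head at PZ-2: h = z + ψ = 65.97 + 38.70 = 104.67 m.
Total head at PZ-6: h = 124.57 − 11.26 = 113.31 m.
Head difference: h(PZ-2) − h(PZ-6) = 104.67 − 113.31 = -8.64 m.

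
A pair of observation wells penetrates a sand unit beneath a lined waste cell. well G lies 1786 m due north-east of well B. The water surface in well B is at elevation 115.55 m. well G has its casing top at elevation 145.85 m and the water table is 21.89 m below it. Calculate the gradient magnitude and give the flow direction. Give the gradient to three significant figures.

Total head at well B: h = 115.55 m (water level in the piezometer is the total head).
Total head at well G: h = 145.85 − 21.89 = 123.96 m.
Head difference: h(well B) − h(well G) = 115.55 − 123.96 = -8.41 m.
Hydraulic gradient: i = |Δh| / L = 8.41 / 1786 = 0.00471.
Flow is from higher to lower head: from well G toward well B, i.e. toward the south-west.

i ≈ 0.00471; groundwater flows toward the south-west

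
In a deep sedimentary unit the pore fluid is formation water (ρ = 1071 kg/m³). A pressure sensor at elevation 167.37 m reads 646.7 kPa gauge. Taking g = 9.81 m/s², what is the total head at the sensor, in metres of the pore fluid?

ψ = P/(ρg) = 646.7×1000 / (1071 × 9.81) = 61.55 m.
h = z + ψ = 167.37 + 61.55 = 228.92 m.

h ≈ 228.92 m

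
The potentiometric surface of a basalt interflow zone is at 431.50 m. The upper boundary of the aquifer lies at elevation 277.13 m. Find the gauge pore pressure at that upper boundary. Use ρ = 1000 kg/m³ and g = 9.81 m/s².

P ≈ 1510 kPa

Pressure head at the aquifer top: ψ = h − z = 431.50 − 277.13 = 154.37 m.
P = ρgψ = 1000 × 9.81 × 154.37 = 1514370 Pa ≈ 1510 kPa.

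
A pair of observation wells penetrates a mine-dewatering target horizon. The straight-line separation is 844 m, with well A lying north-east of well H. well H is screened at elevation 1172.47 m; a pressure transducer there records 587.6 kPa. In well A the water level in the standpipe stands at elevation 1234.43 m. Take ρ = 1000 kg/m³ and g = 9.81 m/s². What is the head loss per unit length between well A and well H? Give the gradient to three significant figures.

i ≈ 0.00244 m/m

Pressure head at well H: ψ = P/(ρg) = 587.6×1000 / (1000 × 9.81) = 59.90 m.
Total head at well H: h = z + ψ = 1172.47 + 59.90 = 1232.37 m.
Total head at well A: h = 1234.43 m (water level in the piezometer is the total head).
Head difference: h(well H) − h(well A) = 1232.37 − 1234.43 = -2.06 m.
Hydraulic gradient: i = |Δh| / L = 2.06 / 844 = 0.00244.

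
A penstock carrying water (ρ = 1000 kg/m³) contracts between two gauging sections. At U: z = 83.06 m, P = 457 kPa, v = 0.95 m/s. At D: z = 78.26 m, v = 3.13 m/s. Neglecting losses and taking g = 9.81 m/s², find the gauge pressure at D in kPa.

Pressure head at U: ψ₁ = P₁/(ρg) = 457×1000 / (1000 × 9.81) = 46.59 m.
Velocity heads: v₁²/2g = 0.95²/19.62 = 0.046 m; v₂²/2g = 3.13²/19.62 = 0.499 m.
Total head H = z₁ + ψ₁ + v₁²/2g = 83.06 + 46.59 + 0.046 = 129.70 m.
ψ₂ = H − z₂ − v₂²/2g = 129.70 − 78.26 − 0.499 = 50.94 m.
P₂ = ρgψ₂ = 1000 × 9.81 × 50.94 ≈ 500 kPa.

P₂ ≈ 500 kPa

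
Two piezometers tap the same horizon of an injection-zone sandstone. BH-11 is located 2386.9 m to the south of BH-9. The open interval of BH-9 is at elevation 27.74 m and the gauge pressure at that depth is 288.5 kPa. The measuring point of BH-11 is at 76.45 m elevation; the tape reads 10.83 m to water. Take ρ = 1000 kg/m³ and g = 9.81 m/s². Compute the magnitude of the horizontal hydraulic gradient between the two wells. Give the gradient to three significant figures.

i ≈ 0.00355

Pressure head at BH-9: ψ = P/(ρg) = 288.5×1000 / (1000 × 9.81) = 29.41 m.
Total head at BH-9: h = z + ψ = 27.74 + 29.41 = 57.15 m.
Total head at BH-11: h = 76.45 − 10.83 = 65.62 m.
Head difference: h(BH-9) − h(BH-11) = 57.15 − 65.62 = -8.47 m.
Hydraulic gradient: i = |Δh| / L = 8.47 / 2386.9 = 0.00355.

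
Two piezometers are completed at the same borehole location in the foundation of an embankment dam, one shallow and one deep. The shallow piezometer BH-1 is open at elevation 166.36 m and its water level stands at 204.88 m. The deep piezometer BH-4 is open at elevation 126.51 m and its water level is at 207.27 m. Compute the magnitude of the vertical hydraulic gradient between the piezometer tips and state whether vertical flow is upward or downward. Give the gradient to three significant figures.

Total head at BH-1: h = 204.88 m (water level in the standpipe).
Total head at BH-4: h = 207.27 m.
Δh = h(BH-1) − h(BH-4) = 204.88 − 207.27 = -2.39 m.
Vertical separation Δz = 166.36 − 126.51 = 39.85 m.
|i_v| = |Δh| / Δz = 2.39 / 39.85 = 0.0600.
Head is higher in the deep piezometer, so vertical flow is upward (discharge condition).

|i_v| ≈ 0.0600; vertical flow is upward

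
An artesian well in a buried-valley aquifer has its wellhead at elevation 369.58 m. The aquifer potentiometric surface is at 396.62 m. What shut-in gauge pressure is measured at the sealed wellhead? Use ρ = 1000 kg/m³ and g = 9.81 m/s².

Head above the cap: Δh = 396.62 − 369.58 = 27.04 m.
P = ρgΔh = 1000 × 9.81 × 27.04 = 265262 Pa ≈ 265 kPa.

P ≈ 265 kPa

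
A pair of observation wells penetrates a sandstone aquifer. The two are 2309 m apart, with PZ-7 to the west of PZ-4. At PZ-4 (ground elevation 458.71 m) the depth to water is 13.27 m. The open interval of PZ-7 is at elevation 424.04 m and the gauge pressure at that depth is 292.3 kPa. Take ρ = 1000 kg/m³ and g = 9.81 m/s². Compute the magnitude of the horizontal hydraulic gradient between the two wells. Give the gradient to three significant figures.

i ≈ 0.00364

Total head at PZ-4: h = 458.71 − 13.27 = 445.44 m.
Pressure head at PZ-7: ψ = P/(ρg) = 292.3×1000 / (1000 × 9.81) = 29.80 m.
Total head at PZ-7: h = z + ψ = 424.04 + 29.80 = 453.84 m.
Head difference: h(PZ-4) − h(PZ-7) = 445.44 − 453.84 = -8.40 m.
Hydraulic gradient: i = |Δh| / L = 8.40 / 2309 = 0.00364.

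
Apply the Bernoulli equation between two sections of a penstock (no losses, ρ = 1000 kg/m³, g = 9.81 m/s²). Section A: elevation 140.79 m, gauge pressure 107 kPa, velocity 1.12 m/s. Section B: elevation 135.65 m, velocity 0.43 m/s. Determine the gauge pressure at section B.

Pressure head at A: ψ₁ = P₁/(ρg) = 107×1000 / (1000 × 9.81) = 10.91 m.
Velocity heads: v₁²/2g = 1.12²/19.62 = 0.064 m; v₂²/2g = 0.43²/19.62 = 0.009 m.
Total head H = z₁ + ψ₁ + v₁²/2g = 140.79 + 10.91 + 0.064 = 151.76 m.
ψ₂ = H − z₂ − v₂²/2g = 151.76 − 135.65 − 0.009 = 16.10 m.
P₂ = ρgψ₂ = 1000 × 9.81 × 16.10 ≈ 158 kPa.

P₂ ≈ 158 kPa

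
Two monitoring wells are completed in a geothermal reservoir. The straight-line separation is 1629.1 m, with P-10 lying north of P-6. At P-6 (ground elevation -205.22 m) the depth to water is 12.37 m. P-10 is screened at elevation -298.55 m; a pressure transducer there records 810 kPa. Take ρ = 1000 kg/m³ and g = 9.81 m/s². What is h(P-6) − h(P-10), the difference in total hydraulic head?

Δh ≈ -1.61 m

Total head at P-6: h = -205.22 − 12.37 = -217.59 m.
Pressure head at P-10: ψ = P/(ρg) = 810×1000 / (1000 × 9.81) = 82.57 m.
Total head at P-10: h = z + ψ = -298.55 + 82.57 = -215.98 m.
Head difference: h(P-6) − h(P-10) = -217.59 − (-215.98) = -1.61 m.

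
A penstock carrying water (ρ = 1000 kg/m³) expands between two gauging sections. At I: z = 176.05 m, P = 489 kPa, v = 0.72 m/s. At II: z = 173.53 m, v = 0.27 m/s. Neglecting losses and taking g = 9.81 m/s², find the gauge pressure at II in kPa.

Pressure head at I: ψ₁ = P₁/(ρg) = 489×1000 / (1000 × 9.81) = 49.85 m.
Velocity heads: v₁²/2g = 0.72²/19.62 = 0.026 m; v₂²/2g = 0.27²/19.62 = 0.004 m.
Total head H = z₁ + ψ₁ + v₁²/2g = 176.05 + 49.85 + 0.026 = 225.93 m.
ψ₂ = H − z₂ − v₂²/2g = 225.93 − 173.53 − 0.004 = 52.40 m.
P₂ = ρgψ₂ = 1000 × 9.81 × 52.40 ≈ 514 kPa.

P₂ ≈ 514 kPa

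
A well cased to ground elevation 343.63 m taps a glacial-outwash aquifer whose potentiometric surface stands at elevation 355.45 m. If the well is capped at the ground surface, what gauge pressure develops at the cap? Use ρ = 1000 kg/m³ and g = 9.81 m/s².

Head above the cap: Δh = 355.45 − 343.63 = 11.82 m.
P = ρgΔh = 1000 × 9.81 × 11.82 = 115954 Pa ≈ 116 kPa.

P ≈ 116 kPa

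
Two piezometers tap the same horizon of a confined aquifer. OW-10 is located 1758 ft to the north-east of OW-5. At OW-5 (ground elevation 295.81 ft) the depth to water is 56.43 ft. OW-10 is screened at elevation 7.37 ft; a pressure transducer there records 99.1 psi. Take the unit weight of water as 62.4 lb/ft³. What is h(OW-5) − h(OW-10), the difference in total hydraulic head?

Δh ≈ 3.32 ft

Total head at OW-5: h = 295.81 − 56.43 = 239.38 ft.
Pressure head at OW-10: ψ = 144·P/γ = 144 × 99.1 / 62.4 = 228.69 ft.
Total head at OW-10: h = z + ψ = 7.37 + 228.69 = 236.06 ft.
Head difference: h(OW-5) − h(OW-10) = 239.38 − 236.06 = 3.32 ft.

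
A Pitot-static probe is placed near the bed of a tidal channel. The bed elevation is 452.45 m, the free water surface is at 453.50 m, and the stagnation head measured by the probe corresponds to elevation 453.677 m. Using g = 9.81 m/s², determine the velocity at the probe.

v ≈ 1.86 m/s

Near the bed, under hydrostatic conditions, the piezometric head (z + ψ) equals the free-surface elevation, 453.50 m.
Velocity head = total − piezometric = 453.677 − 453.50 = 0.177 m.
v = √(2g·h_v) = √(2 × 9.81 × 0.177) = 1.86 m/s.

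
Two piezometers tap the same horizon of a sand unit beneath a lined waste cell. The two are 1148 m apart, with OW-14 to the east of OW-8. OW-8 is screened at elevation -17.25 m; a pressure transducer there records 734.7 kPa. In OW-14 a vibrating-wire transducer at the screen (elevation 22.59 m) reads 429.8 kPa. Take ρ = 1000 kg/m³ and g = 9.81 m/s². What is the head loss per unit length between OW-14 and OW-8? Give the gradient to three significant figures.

i ≈ 0.00763 m/m

Pressure head at OW-8: ψ = P/(ρg) = 734.7×1000 / (1000 × 9.81) = 74.89 m.
Total head at OW-8: h = z + ψ = -17.25 + 74.89 = 57.64 m.
Pressure head at OW-14: ψ = P/(ρg) = 429.8×1000 / (1000 × 9.81) = 43.81 m.
Total head at OW-14: h = z + ψ = 22.59 + 43.81 = 66.40 m.
Head difference: h(OW-8) − h(OW-14) = 57.64 − 66.40 = -8.76 m.
Hydraulic gradient: i = |Δh| / L = 8.76 / 1148 = 0.00763.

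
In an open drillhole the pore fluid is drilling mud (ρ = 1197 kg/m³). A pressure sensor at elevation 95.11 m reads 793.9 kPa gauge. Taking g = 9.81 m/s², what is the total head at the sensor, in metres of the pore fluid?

h ≈ 162.72 m

ψ = P/(ρg) = 793.9×1000 / (1197 × 9.81) = 67.61 m.
h = z + ψ = 95.11 + 67.61 = 162.72 m.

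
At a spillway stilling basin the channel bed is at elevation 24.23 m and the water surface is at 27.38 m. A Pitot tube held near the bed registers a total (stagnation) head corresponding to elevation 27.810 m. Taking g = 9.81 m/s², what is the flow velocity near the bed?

v ≈ 2.90 m/s

Near the bed, under hydrostatic conditions, the piezometric head (z + ψ) equals the free-surface elevation, 27.38 m.
Velocity head = total − piezometric = 27.810 − 27.38 = 0.430 m.
v = √(2g·h_v) = √(2 × 9.81 × 0.430) = 2.90 m/s.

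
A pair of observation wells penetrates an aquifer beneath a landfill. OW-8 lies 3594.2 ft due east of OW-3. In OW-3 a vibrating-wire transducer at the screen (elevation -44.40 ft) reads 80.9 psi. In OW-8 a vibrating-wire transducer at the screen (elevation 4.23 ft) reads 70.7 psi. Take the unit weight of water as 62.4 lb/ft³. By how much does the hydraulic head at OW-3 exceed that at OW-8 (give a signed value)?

Pressure head at OW-3: ψ = 144·P/γ = 144 × 80.9 / 62.4 = 186.69 ft.
Total head at OW-3: h = z + ψ = -44.40 + 186.69 = 142.29 ft.
Pressure head at OW-8: ψ = 144·P/γ = 144 × 70.7 / 62.4 = 163.15 ft.
Total head at OW-8: h = z + ψ = 4.23 + 163.15 = 167.38 ft.
Head difference: h(OW-3) − h(OW-8) = 142.29 − 167.38 = -25.09 ft.

Δh ≈ -25.09 ft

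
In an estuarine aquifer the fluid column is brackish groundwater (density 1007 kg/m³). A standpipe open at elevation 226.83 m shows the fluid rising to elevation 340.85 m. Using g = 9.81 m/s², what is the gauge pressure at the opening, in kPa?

Pressure head ψ = h − z = 340.85 − 226.83 = 114.02 m.
P = ρgψ = 1007 × 9.81 × 114.02 = 1126366 Pa ≈ 1130 kPa.

P ≈ 1130 kPa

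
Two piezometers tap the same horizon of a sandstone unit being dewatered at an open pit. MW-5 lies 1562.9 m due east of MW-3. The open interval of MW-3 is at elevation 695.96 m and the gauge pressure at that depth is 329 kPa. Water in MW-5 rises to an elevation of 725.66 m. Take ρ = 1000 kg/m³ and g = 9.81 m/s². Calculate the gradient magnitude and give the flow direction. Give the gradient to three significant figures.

i ≈ 0.00246; groundwater flows toward the east

Pressure head at MW-3: ψ = P/(ρg) = 329×1000 / (1000 × 9.81) = 33.54 m.
Total head at MW-3: h = z + ψ = 695.96 + 33.54 = 729.50 m.
Total head at MW-5: h = 725.66 m (water level in the piezometer is the total head).
Head difference: h(MW-3) − h(MW-5) = 729.50 − 725.66 = 3.84 m.
Hydraulic gradient: i = |Δh| / L = 3.84 / 1562.9 = 0.00246.
Flow is from higher to lower head: from MW-3 toward MW-5, i.e. toward the east.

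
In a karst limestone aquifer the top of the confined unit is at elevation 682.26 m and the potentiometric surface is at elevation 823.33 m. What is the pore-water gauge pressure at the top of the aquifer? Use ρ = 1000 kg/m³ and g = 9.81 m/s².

P ≈ 1380 kPa

Pressure head at the aquifer top: ψ = h − z = 823.33 − 682.26 = 141.07 m.
P = ρgψ = 1000 × 9.81 × 141.07 = 1383897 Pa ≈ 1380 kPa.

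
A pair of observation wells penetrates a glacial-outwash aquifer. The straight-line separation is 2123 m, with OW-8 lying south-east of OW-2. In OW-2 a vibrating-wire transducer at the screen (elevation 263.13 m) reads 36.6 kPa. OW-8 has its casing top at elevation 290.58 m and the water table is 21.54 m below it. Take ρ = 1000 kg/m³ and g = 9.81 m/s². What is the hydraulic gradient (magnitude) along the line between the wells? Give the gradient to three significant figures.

i ≈ 0.00103

Pressure head at OW-2: ψ = P/(ρg) = 36.6×1000 / (1000 × 9.81) = 3.73 m.
Total head at OW-2: h = z + ψ = 263.13 + 3.73 = 266.86 m.
Total head at OW-8: h = 290.58 − 21.54 = 269.04 m.
Head difference: h(OW-2) − h(OW-8) = 266.86 − 269.04 = -2.18 m.
Hydraulic gradient: i = |Δh| / L = 2.18 / 2123 = 0.00103.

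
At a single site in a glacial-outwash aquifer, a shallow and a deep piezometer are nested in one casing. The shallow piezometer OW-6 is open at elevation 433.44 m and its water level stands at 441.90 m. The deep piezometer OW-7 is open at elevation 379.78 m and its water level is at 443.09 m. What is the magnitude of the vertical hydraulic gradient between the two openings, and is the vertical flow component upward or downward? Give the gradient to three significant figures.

Total head at OW-6: h = 441.90 m (water level in the standpipe).
Total head at OW-7: h = 443.09 m.
Δh = h(OW-6) − h(OW-7) = 441.90 − 443.09 = -1.19 m.
Vertical separation Δz = 433.44 − 379.78 = 53.66 m.
|i_v| = |Δh| / Δz = 1.19 / 53.66 = 0.0222.
Head is higher in the deep piezometer, so vertical flow is upward (discharge condition).

|i_v| ≈ 0.0222; vertical flow is upward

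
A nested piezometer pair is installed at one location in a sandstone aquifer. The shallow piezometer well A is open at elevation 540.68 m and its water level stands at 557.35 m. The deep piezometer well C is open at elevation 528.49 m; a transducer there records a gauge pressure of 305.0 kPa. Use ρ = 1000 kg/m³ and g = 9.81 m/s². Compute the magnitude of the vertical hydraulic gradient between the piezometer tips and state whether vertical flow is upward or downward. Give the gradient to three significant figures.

|i_v| ≈ 0.183; vertical flow is upward

Total head at well A: h = 557.35 m (water level in the standpipe).
Pressure head at well C: ψ = P/(ρg) = 305.0×1000 / (1000 × 9.81) = 31.09 m.
Total head at well C: h = z + ψ = 528.49 + 31.09 = 559.58 m.
Δh = h(well A) − h(well C) = 557.35 − 559.58 = -2.23 m.
Vertical separation Δz = 540.68 − 528.49 = 12.19 m.
|i_v| = |Δh| / Δz = 2.23 / 12.19 = 0.183.
Head is higher in the deep piezometer, so vertical flow is upward (discharge condition).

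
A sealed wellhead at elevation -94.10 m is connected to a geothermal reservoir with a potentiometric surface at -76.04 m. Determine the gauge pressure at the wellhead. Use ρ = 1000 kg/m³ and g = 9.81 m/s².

Head above the cap: Δh = -76.04 − (-94.10) = 18.06 m.
P = ρgΔh = 1000 × 9.81 × 18.06 = 177169 Pa ≈ 177 kPa.

P ≈ 177 kPa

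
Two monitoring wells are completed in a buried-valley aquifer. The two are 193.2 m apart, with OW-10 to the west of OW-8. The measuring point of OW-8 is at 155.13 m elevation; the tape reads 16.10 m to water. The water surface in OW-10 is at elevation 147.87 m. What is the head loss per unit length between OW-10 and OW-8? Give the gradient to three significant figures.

Total head at OW-8: h = 155.13 − 16.10 = 139.03 m.
Total head at OW-10: h = 147.87 m (water level in the piezometer is the total head).
Head difference: h(OW-8) − h(OW-10) = 139.03 − 147.87 = -8.84 m.
Hydraulic gradient: i = |Δh| / L = 8.84 / 193.2 = 0.0458.

i ≈ 0.0458 m/m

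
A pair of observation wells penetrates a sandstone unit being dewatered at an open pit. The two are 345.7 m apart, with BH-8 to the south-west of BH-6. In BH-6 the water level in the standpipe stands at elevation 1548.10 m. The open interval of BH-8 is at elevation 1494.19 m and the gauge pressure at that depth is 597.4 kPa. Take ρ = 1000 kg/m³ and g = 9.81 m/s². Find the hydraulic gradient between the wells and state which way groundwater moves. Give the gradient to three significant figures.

Total head at BH-6: h = 1548.10 m (water level in the piezometer is the total head).
Pressure head at BH-8: ψ = P/(ρg) = 597.4×1000 / (1000 × 9.81) = 60.90 m.
Total head at BH-8: h = z + ψ = 1494.19 + 60.90 = 1555.09 m.
Head difference: h(BH-6) − h(BH-8) = 1548.10 − 1555.09 = -6.99 m.
Hydraulic gradient: i = |Δh| / L = 6.99 / 345.7 = 0.0202.
Flow is from higher to lower head: from BH-8 toward BH-6, i.e. toward the north-east.

i ≈ 0.0202; groundwater flows toward the north-east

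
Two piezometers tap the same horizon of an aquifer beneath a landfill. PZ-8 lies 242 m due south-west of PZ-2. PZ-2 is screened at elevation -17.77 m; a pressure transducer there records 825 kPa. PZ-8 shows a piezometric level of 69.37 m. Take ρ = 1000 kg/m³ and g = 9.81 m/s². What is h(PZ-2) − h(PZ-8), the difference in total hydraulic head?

Pressure head at PZ-2: ψ = P/(ρg) = 825×1000 / (1000 × 9.81) = 84.10 m.
Total head at PZ-2: h = z + ψ = -17.77 + 84.10 = 66.33 m.
Total head at PZ-8: h = 69.37 m (water level in the piezometer is the total head).
Head difference: h(PZ-2) − h(PZ-8) = 66.33 − 69.37 = -3.04 m.

Δh ≈ -3.04 m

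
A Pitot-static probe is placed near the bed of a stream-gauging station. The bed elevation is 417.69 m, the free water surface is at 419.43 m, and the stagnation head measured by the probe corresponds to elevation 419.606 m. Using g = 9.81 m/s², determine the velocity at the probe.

Near the bed, under hydrostatic conditions, the piezometric head (z + ψ) equals the free-surface elevation, 419.43 m.
Velocity head = total − piezometric = 419.606 − 419.43 = 0.176 m.
v = √(2g·h_v) = √(2 × 9.81 × 0.176) = 1.86 m/s.

v ≈ 1.86 m/s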